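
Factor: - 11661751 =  - 131^1 * 89021^1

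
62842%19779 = 3505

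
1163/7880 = 1163/7880 = 0.15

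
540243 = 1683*321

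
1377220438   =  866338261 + 510882177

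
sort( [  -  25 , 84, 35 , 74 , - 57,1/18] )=[ - 57, - 25, 1/18,35,74,84]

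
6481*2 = 12962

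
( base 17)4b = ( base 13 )61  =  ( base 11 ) 72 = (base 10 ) 79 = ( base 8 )117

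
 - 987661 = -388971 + -598690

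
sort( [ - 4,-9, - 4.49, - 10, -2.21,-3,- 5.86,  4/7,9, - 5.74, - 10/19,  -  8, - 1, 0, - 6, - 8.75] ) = [-10,- 9,-8.75, - 8, - 6,-5.86, - 5.74, - 4.49, - 4,-3,-2.21 ,-1,-10/19, 0,4/7,9]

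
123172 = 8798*14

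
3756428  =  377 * 9964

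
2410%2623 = 2410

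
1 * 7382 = 7382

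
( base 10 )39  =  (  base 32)17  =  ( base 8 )47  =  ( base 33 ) 16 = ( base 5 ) 124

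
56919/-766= - 56919/766 = - 74.31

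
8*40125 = 321000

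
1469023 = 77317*19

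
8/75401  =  8/75401  =  0.00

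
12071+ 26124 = 38195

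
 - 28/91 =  - 4/13=   - 0.31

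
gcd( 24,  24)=24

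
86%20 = 6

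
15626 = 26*601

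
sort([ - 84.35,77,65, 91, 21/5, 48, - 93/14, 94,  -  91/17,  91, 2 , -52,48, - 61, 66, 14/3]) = [ - 84.35, - 61, - 52, - 93/14 , - 91/17,2, 21/5, 14/3, 48,48,  65,66,77,  91, 91 , 94]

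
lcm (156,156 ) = 156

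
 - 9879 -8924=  - 18803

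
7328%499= 342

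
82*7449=610818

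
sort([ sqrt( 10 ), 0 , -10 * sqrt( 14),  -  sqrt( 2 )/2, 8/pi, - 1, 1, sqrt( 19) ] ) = [ - 10*sqrt( 14 ), - 1,-sqrt(2)/2, 0, 1, 8/pi, sqrt( 10), sqrt( 19)]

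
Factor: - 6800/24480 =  - 2^ ( - 1)*3^(  -  2)*5^1  =  - 5/18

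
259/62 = 259/62 = 4.18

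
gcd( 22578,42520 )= 2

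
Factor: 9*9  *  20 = 1620 = 2^2*3^4 *5^1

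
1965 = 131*15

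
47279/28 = 47279/28 = 1688.54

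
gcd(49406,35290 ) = 7058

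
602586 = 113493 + 489093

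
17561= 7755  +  9806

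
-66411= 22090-88501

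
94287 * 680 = 64115160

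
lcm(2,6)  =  6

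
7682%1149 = 788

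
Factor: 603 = 3^2*67^1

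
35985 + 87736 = 123721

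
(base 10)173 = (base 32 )5D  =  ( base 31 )5I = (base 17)A3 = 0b10101101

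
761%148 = 21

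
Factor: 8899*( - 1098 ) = - 2^1*3^2*11^1*61^1*809^1 = - 9771102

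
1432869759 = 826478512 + 606391247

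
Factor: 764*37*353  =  2^2*37^1*191^1*353^1= 9978604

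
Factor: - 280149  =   - 3^1 * 93383^1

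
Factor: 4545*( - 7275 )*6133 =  - 3^3*5^3*97^1*101^1*6133^1 = - 202786878375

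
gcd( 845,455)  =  65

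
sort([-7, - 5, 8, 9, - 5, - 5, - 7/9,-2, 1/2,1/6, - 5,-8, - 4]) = [ - 8,  -  7, - 5,-5, - 5,-5, - 4, - 2,  -  7/9, 1/6,1/2, 8,9 ] 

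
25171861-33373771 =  - 8201910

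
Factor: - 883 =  - 883^1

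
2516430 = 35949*70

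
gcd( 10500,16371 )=3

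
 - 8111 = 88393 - 96504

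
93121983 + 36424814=129546797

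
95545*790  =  75480550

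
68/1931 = 68/1931 =0.04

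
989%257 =218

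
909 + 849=1758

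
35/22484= 5/3212=0.00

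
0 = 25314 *0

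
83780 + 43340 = 127120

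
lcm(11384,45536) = 45536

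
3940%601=334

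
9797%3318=3161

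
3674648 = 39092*94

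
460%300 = 160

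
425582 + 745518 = 1171100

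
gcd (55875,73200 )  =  75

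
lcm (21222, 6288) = 169776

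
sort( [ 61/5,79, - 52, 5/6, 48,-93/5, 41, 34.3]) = [ -52,- 93/5, 5/6,  61/5 , 34.3,41, 48, 79]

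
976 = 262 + 714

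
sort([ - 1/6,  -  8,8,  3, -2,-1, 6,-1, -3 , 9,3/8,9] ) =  [ -8, - 3, -2,-1,- 1, - 1/6, 3/8,3,6 , 8,9 , 9 ] 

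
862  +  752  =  1614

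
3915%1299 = 18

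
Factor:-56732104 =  - 2^3 * 11^1*13^1*101^1*491^1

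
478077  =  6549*73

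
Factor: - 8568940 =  - 2^2*5^1*199^1 * 2153^1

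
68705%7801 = 6297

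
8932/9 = 992 + 4/9 = 992.44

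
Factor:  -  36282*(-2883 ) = 2^1*3^2*31^2*6047^1 =104601006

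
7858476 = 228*34467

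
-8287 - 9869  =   - 18156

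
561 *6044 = 3390684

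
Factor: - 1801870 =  - 2^1*5^1*7^1*25741^1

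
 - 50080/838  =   - 60 + 100/419  =  - 59.76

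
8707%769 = 248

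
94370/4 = 23592 + 1/2 = 23592.50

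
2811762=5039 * 558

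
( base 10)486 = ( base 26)ii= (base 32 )F6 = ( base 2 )111100110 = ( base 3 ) 200000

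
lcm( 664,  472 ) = 39176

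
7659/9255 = 2553/3085 = 0.83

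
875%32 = 11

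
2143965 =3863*555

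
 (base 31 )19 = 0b101000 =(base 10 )40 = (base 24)1G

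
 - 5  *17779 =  - 88895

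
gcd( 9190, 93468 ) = 2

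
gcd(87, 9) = 3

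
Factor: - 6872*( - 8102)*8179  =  455381724976=2^4*859^1*4051^1*8179^1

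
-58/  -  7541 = 58/7541 = 0.01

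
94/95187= 94/95187 = 0.00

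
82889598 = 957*86614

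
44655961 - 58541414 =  - 13885453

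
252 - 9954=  - 9702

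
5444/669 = 8 + 92/669 = 8.14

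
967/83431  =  967/83431 = 0.01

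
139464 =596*234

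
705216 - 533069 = 172147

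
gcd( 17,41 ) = 1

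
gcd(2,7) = 1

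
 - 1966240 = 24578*( - 80 )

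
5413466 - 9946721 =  - 4533255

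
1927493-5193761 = -3266268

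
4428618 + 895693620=900122238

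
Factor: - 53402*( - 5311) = 283618022 = 2^1 * 47^1*113^1 * 26701^1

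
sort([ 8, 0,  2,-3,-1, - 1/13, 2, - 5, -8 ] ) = [ -8 , - 5, - 3,  -  1, - 1/13 , 0,  2,  2, 8]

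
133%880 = 133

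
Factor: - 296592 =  - 2^4*3^1*37^1*167^1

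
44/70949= 44/70949 = 0.00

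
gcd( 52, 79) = 1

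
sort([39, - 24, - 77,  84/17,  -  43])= [ - 77, - 43, - 24, 84/17, 39 ] 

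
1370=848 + 522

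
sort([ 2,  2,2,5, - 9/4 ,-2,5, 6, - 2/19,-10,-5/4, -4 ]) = [ - 10, - 4,- 9/4, - 2, - 5/4, - 2/19, 2,2, 2 , 5,5, 6]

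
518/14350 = 37/1025 = 0.04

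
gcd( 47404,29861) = 1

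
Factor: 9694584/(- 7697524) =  - 2^1*3^2*29^1*1051^( - 1)*1831^ ( - 1 )*4643^1 = - 2423646/1924381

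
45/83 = 45/83 = 0.54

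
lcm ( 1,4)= 4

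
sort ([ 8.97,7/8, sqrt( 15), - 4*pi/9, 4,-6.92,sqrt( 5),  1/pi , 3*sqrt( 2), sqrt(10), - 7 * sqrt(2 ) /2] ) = [ - 6.92, - 7 *sqrt( 2 ) /2, - 4* pi/9,1/pi,7/8, sqrt(5),sqrt( 10 ),sqrt(15),4, 3 * sqrt(2 ), 8.97]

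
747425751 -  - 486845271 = 1234271022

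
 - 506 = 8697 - 9203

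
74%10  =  4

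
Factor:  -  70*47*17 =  - 2^1*5^1*7^1*17^1*47^1  =  -  55930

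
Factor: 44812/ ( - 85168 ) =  - 2^( - 2 ) *17^1*659^1*5323^( - 1 )= - 11203/21292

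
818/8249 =818/8249= 0.10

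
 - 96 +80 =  - 16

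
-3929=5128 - 9057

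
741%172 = 53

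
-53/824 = - 53/824=- 0.06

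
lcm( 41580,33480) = 2577960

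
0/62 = 0=0.00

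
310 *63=19530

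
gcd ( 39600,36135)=495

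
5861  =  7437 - 1576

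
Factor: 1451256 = 2^3 * 3^1 * 17^1*3557^1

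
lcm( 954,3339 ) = 6678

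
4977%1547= 336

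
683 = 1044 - 361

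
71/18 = 3 + 17/18 = 3.94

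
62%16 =14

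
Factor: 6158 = 2^1*3079^1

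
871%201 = 67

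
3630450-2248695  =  1381755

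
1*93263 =93263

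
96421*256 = 24683776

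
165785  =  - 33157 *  ( - 5)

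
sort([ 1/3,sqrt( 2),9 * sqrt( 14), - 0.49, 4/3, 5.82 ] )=[ - 0.49, 1/3, 4/3,sqrt( 2),5.82, 9*sqrt( 14) ]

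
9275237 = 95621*97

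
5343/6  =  890+ 1/2 =890.50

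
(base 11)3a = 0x2B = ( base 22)1l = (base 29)1E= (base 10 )43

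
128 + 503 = 631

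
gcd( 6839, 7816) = 977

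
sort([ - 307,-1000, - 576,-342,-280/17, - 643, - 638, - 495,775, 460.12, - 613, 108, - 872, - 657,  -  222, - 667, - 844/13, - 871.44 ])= [ - 1000, - 872, - 871.44, - 667, - 657, - 643,  -  638, - 613, - 576, - 495, - 342, - 307,-222, - 844/13, - 280/17,  108,460.12, 775]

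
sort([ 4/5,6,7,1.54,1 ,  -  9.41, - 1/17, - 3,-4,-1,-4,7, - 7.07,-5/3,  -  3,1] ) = [- 9.41,  -  7.07 ,- 4 , - 4, - 3, - 3, - 5/3, - 1,  -  1/17,4/5,1, 1,1.54,6,7, 7] 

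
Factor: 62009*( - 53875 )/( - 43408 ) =3340734875/43408 =2^( - 4 ) *5^3*59^1*431^1 * 1051^1*2713^ ( - 1 ) 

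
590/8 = 295/4 = 73.75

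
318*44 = 13992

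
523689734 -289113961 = 234575773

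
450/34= 225/17 = 13.24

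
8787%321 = 120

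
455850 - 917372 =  - 461522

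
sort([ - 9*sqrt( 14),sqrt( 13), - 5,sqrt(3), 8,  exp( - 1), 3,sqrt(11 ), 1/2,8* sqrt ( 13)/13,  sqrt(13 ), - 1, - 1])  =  [ - 9*sqrt ( 14 ),  -  5, - 1, - 1,exp ( - 1),1/2,sqrt ( 3 ) , 8*sqrt ( 13)/13, 3, sqrt(11),sqrt( 13) , sqrt(13 ), 8] 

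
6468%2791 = 886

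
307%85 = 52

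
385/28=55/4 = 13.75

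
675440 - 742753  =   - 67313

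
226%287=226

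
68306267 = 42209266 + 26097001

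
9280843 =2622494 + 6658349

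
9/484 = 9/484 = 0.02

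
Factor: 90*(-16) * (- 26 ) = 2^6*3^2*  5^1*13^1 =37440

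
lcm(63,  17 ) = 1071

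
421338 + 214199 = 635537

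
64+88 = 152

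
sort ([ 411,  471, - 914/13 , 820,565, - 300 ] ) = [ - 300,  -  914/13, 411,  471,565, 820]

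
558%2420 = 558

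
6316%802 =702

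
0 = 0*66160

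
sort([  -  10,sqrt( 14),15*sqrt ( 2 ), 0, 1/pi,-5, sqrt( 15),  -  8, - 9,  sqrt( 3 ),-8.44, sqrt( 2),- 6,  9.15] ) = [ - 10, - 9 , - 8.44, - 8, - 6, - 5 , 0,1/pi, sqrt(2), sqrt(3 ),  sqrt (14), sqrt( 15),9.15,15  *sqrt( 2) ]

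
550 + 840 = 1390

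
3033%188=25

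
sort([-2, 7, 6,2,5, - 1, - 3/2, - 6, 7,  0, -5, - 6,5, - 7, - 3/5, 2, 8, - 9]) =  [-9, - 7, - 6 ,  -  6, - 5, - 2,-3/2, - 1, - 3/5,  0, 2, 2, 5, 5, 6,7, 7,8] 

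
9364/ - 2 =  - 4682/1= - 4682.00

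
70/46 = 35/23 = 1.52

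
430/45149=430/45149=   0.01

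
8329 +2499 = 10828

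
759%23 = 0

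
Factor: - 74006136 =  - 2^3*3^5*38069^1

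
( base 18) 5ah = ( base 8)3431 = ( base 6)12225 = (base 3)2111022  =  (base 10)1817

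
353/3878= 353/3878 =0.09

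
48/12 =4  =  4.00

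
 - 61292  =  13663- 74955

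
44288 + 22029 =66317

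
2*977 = 1954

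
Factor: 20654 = 2^1 * 23^1*449^1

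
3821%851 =417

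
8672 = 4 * 2168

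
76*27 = 2052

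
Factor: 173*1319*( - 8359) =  -1907415133  =  - 13^1*173^1*643^1*1319^1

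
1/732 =1/732=0.00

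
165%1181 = 165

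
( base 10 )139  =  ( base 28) 4r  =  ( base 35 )3Y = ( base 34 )43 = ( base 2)10001011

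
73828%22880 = 5188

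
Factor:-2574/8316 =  - 13/42 = -2^( - 1 )*3^( -1 )*7^( - 1)*13^1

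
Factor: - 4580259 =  - 3^1*17^1*89809^1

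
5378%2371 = 636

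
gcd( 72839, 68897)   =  1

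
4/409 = 4/409=0.01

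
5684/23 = 247 + 3/23=247.13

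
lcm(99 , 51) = 1683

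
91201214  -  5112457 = 86088757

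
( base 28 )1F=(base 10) 43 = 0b101011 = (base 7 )61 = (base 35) 18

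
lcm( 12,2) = 12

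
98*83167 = 8150366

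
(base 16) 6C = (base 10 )108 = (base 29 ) 3L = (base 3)11000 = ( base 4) 1230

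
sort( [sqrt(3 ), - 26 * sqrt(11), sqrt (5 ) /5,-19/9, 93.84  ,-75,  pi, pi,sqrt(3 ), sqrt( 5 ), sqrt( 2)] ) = [ - 26*sqrt( 11), - 75, - 19/9,  sqrt(5 ) /5,sqrt(2 ), sqrt(3 ), sqrt(3 ), sqrt( 5), pi, pi, 93.84 ] 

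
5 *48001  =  240005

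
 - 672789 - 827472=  - 1500261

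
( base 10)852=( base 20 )22C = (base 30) sc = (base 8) 1524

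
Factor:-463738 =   -  2^1 * 11^1*107^1*197^1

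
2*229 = 458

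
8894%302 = 136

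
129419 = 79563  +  49856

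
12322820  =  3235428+9087392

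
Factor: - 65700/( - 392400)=73/436 = 2^( - 2)*73^1*109^(-1)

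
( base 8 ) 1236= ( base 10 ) 670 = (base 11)55A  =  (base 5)10140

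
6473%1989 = 506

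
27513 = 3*9171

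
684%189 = 117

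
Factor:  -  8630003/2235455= -5^ (-1 )*67^( - 1 )*6673^( - 1)*8630003^1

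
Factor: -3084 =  - 2^2*3^1*257^1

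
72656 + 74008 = 146664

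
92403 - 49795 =42608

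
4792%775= 142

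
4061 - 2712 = 1349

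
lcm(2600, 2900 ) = 75400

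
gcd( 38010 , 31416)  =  42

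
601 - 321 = 280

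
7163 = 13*551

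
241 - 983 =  - 742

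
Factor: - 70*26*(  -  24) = 2^5*3^1*5^1*7^1*13^1 = 43680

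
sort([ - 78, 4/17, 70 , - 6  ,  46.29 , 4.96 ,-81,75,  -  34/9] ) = [-81, - 78, -6, - 34/9, 4/17, 4.96, 46.29,  70, 75] 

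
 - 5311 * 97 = - 515167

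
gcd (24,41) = 1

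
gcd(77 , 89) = 1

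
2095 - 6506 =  - 4411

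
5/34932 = 5/34932 = 0.00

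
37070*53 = 1964710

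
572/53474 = 286/26737 = 0.01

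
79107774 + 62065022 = 141172796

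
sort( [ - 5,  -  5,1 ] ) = [ - 5, - 5, 1 ]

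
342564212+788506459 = 1131070671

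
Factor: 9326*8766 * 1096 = 89599880736 = 2^5*3^2*137^1*487^1 * 4663^1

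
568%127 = 60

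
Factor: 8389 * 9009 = 3^2 * 7^1 * 11^1*13^1*8389^1 = 75576501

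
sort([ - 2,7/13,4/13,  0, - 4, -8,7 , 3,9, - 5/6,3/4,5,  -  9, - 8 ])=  [-9, - 8, - 8, - 4, - 2, - 5/6,0, 4/13, 7/13 , 3/4 , 3,5, 7, 9]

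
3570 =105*34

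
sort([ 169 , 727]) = [169,727] 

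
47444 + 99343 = 146787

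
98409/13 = 7569+12/13 =7569.92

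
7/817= 7/817 =0.01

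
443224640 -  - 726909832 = 1170134472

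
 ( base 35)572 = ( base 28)83G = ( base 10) 6372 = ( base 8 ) 14344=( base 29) 7gl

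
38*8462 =321556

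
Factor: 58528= 2^5*31^1*59^1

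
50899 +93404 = 144303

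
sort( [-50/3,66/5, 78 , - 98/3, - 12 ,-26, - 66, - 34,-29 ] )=[ - 66, - 34, - 98/3,- 29, - 26 ,-50/3, -12,66/5,78]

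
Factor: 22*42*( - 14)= - 12936 = - 2^3*3^1*7^2*11^1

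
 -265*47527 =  - 12594655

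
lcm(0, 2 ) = 0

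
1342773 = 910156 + 432617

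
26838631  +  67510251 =94348882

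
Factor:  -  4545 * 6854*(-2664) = 2^4*3^4*5^1*23^1*37^1*101^1*149^1 = 82987409520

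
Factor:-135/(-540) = 2^ ( - 2) = 1/4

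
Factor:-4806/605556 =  - 1/126 = - 2^( - 1) * 3^(-2)*7^(- 1)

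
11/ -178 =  - 1+167/178= - 0.06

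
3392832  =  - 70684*( - 48)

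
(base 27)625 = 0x1151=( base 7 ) 15632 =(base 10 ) 4433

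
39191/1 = 39191=39191.00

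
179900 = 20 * 8995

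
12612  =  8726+3886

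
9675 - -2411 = 12086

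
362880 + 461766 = 824646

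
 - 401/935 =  - 401/935 = - 0.43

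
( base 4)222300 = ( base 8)5260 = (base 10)2736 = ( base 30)316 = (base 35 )286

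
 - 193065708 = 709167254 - 902232962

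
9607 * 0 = 0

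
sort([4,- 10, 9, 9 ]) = [  -  10, 4, 9, 9 ]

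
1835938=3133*586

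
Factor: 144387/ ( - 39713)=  - 3^2*61^1 * 151^(-1 ) =- 549/151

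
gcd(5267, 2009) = 1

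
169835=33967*5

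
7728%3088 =1552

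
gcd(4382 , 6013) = 7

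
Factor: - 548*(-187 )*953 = 97659628 = 2^2*11^1*17^1 *137^1*953^1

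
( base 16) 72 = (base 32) 3I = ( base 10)114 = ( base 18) 66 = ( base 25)4e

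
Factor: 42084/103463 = 2^2  *  3^2*7^1*157^( - 1 )*167^1*659^ ( - 1 )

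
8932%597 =574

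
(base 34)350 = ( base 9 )4882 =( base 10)3638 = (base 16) E36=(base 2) 111000110110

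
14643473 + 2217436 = 16860909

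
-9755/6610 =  - 2 + 693/1322 = -  1.48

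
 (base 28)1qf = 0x5F7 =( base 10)1527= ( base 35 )18M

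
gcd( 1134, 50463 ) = 567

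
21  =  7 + 14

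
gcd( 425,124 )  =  1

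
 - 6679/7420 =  - 1 + 741/7420   =  - 0.90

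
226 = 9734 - 9508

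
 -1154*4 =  - 4616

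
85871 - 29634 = 56237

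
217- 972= - 755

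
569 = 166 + 403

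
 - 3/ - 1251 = 1/417 = 0.00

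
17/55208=17/55208=0.00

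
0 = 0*9973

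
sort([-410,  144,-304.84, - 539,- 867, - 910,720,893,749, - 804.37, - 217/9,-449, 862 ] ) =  [ - 910,- 867,-804.37,  -  539, - 449, - 410 ,- 304.84, - 217/9,144,  720,749 , 862,893]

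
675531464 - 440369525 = 235161939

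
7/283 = 7/283 = 0.02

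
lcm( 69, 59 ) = 4071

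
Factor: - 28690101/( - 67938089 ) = 3^2*11^1*17^1 * 347^( - 1 )*17047^1*195787^ (-1)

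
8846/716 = 4423/358=12.35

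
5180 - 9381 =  - 4201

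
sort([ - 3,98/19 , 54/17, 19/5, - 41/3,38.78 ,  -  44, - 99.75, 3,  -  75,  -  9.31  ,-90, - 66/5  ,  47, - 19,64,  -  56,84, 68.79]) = [ - 99.75, - 90, - 75, - 56, - 44, - 19, - 41/3, - 66/5,-9.31 , - 3, 3,54/17,19/5,98/19,  38.78,47,64,  68.79,  84 ] 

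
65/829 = 65/829 = 0.08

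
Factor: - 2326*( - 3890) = 9048140 = 2^2*5^1*389^1*1163^1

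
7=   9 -2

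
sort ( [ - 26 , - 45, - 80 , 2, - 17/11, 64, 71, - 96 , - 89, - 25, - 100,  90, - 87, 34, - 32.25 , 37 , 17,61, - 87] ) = [ - 100, -96, - 89, - 87, - 87, - 80, - 45,  -  32.25 , - 26, - 25, - 17/11 , 2,17, 34,37,61,64,71 , 90]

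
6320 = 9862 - 3542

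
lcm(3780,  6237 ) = 124740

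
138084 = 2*69042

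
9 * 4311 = 38799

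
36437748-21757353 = 14680395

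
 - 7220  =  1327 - 8547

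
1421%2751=1421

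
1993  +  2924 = 4917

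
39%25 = 14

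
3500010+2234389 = 5734399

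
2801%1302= 197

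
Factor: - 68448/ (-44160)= 2^( - 2 )*5^ ( - 1)*31^1 = 31/20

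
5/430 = 1/86 = 0.01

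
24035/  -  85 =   -  4807/17 = - 282.76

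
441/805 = 63/115  =  0.55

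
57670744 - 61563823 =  - 3893079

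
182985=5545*33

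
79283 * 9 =713547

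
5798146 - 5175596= 622550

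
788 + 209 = 997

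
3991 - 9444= - 5453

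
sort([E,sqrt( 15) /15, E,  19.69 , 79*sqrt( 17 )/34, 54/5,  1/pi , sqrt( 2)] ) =[sqrt( 15 )/15, 1/pi, sqrt( 2 ), E,E, 79 * sqrt( 17 )/34, 54/5,19.69]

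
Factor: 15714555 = 3^1 * 5^1*107^1*9791^1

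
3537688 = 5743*616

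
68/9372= 17/2343 = 0.01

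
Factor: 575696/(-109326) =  - 2^3*3^( - 1 ) * 7^( - 1)*11^1*19^( - 1)*137^( - 1)*3271^1 = - 287848/54663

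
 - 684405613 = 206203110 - 890608723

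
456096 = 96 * 4751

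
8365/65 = 128 + 9/13 = 128.69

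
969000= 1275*760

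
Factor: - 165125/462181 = -5^3*1321^1 * 462181^( - 1 ) 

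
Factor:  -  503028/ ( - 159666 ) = 2^1*3^1*13^( - 1) * 23^( - 1 )*157^1=942/299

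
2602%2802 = 2602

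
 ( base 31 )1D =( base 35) 19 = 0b101100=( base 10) 44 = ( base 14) 32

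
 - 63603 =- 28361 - 35242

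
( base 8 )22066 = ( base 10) 9270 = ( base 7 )36012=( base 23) hc1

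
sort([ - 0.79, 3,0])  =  [ - 0.79 , 0,3 ]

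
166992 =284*588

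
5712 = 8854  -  3142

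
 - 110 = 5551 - 5661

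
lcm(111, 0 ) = 0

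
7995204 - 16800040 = - 8804836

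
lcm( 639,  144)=10224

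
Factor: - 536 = -2^3 * 67^1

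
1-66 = -65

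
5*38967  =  194835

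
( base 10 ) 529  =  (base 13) 319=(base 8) 1021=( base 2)1000010001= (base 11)441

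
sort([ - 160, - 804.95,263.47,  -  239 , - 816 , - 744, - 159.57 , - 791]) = [ - 816 , - 804.95, - 791, - 744, - 239 , - 160, - 159.57,263.47 ] 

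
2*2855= 5710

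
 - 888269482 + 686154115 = - 202115367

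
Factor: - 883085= - 5^1*7^1*23^1*1097^1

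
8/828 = 2/207=0.01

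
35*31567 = 1104845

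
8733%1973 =841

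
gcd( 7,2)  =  1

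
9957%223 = 145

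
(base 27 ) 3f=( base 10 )96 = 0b1100000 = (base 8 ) 140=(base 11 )88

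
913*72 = 65736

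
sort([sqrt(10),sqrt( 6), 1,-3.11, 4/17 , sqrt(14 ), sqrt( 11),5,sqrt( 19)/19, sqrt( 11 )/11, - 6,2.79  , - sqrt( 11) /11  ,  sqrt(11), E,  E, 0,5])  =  [ - 6, - 3.11, - sqrt( 11)/11 , 0 , sqrt(19) /19, 4/17, sqrt( 11) /11, 1,sqrt( 6), E, E,  2.79, sqrt( 10), sqrt( 11), sqrt( 11),sqrt( 14),5, 5 ] 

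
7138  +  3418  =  10556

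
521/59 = 521/59 = 8.83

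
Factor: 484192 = 2^5* 15131^1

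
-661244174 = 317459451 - 978703625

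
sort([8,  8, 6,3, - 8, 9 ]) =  [-8,3,  6 , 8,  8,  9]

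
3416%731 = 492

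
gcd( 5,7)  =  1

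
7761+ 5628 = 13389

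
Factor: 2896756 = 2^2*347^1*2087^1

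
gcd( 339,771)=3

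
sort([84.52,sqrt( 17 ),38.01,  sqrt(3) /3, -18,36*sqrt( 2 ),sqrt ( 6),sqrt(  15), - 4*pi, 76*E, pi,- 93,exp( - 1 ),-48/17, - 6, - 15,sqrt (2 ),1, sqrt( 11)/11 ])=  [ - 93,-18,-15,-4*pi, - 6, - 48/17,sqrt(11 ) /11,exp(-1 ),sqrt( 3 ) /3,1,sqrt( 2), sqrt( 6 ),  pi, sqrt(15 ),sqrt(17) , 38.01,36*sqrt(2 ), 84.52,76*E ]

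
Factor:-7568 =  - 2^4*11^1 * 43^1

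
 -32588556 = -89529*364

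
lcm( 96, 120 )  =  480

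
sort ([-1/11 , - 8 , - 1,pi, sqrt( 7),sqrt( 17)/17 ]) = [  -  8 ,- 1, - 1/11, sqrt (17 )/17,  sqrt( 7),pi ] 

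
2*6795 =13590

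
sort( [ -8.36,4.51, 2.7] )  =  [-8.36,2.7, 4.51 ] 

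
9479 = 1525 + 7954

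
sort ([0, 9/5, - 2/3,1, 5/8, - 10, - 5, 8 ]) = [ - 10,-5, - 2/3, 0, 5/8,1,  9/5 , 8 ]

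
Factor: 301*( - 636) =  - 2^2 * 3^1*7^1*43^1*53^1=- 191436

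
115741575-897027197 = -781285622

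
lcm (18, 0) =0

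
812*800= 649600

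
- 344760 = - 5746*60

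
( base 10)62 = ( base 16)3E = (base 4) 332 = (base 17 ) 3b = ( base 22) 2I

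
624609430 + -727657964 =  - 103048534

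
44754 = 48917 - 4163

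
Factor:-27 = -3^3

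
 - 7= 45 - 52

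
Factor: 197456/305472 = 2^( -2) * 3^( - 1)*7^1 * 37^(-1 )*41^1 = 287/444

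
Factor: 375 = 3^1*5^3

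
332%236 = 96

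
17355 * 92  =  1596660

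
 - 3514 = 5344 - 8858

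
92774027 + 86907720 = 179681747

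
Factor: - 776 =-2^3 * 97^1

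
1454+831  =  2285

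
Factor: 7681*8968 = 2^3 * 19^1*59^1*7681^1 = 68883208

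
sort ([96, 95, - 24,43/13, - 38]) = [  -  38, - 24, 43/13, 95, 96]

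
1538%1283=255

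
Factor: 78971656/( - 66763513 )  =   - 2^3 * 47^1 * 5279^ (-1)*12647^( - 1) * 210031^1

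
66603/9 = 7400 + 1/3 = 7400.33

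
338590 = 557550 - 218960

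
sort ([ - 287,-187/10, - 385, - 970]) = [ - 970, - 385,-287,-187/10]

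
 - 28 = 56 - 84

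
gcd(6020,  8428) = 1204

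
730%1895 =730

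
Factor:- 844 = -2^2*211^1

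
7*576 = 4032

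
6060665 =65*93241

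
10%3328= 10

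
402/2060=201/1030= 0.20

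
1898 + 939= 2837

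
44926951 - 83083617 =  - 38156666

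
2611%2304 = 307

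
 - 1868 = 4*(-467)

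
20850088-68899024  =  -48048936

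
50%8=2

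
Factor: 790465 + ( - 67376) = 723089^1= 723089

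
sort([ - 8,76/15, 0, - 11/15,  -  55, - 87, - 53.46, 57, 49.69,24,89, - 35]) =[ - 87, - 55 , - 53.46,-35, - 8, - 11/15, 0, 76/15, 24,49.69, 57, 89]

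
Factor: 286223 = 7^1*31^1*1319^1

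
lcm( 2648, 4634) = 18536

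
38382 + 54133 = 92515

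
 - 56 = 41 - 97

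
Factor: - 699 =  - 3^1*233^1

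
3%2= 1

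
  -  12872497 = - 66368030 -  - 53495533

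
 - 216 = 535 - 751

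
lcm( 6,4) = 12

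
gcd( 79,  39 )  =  1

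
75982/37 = 75982/37 = 2053.57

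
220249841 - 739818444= - 519568603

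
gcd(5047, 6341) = 1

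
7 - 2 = 5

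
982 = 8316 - 7334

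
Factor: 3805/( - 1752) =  - 2^( - 3)*3^(-1)*5^1 * 73^( - 1)*761^1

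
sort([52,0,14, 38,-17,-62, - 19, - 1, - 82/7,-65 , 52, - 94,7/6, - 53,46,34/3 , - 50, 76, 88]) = [ - 94, -65, - 62 , - 53, - 50,  -  19,  -  17, - 82/7,  -  1 , 0,7/6,34/3,14, 38, 46, 52,  52, 76 , 88] 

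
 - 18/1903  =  -1 + 1885/1903 = - 0.01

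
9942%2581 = 2199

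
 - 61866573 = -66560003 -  - 4693430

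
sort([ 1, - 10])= [ - 10,1]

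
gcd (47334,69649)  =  1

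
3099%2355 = 744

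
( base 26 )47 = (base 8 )157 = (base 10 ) 111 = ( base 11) A1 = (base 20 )5b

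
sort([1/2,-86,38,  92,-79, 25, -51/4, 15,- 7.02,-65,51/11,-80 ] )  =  [ - 86,-80, - 79, -65,-51/4,- 7.02,  1/2,51/11 , 15,25,38,92] 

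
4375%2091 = 193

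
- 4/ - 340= 1/85 = 0.01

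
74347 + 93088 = 167435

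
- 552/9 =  - 62 + 2/3 = - 61.33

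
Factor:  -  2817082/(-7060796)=1408541/3530398  =  2^ ( - 1)*67^1*1237^ (- 1) * 1427^(-1 ) * 21023^1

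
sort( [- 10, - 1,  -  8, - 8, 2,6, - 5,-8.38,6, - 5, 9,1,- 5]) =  [ - 10, - 8.38 , - 8, - 8,- 5, - 5, - 5, - 1 , 1,2, 6, 6,9]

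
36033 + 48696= 84729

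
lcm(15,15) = 15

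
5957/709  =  8 + 285/709 =8.40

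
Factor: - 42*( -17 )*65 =2^1* 3^1*5^1*7^1 *13^1 * 17^1 =46410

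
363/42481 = 363/42481 = 0.01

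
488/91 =5+33/91 =5.36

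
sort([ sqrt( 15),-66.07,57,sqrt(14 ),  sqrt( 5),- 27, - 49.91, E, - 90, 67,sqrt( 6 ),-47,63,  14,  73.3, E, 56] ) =[ - 90,- 66.07, - 49.91, - 47, - 27,  sqrt( 5 ),sqrt( 6 ), E, E , sqrt(14), sqrt( 15), 14,56,57,63,  67,  73.3 ] 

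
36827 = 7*5261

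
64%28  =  8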